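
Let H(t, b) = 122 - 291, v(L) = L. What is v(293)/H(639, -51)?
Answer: -293/169 ≈ -1.7337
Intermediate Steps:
H(t, b) = -169
v(293)/H(639, -51) = 293/(-169) = 293*(-1/169) = -293/169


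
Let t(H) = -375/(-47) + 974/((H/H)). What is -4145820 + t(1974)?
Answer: -194807387/47 ≈ -4.1448e+6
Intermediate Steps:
t(H) = 46153/47 (t(H) = -375*(-1/47) + 974/1 = 375/47 + 974*1 = 375/47 + 974 = 46153/47)
-4145820 + t(1974) = -4145820 + 46153/47 = -194807387/47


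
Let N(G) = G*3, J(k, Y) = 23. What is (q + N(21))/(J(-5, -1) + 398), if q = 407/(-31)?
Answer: 1546/13051 ≈ 0.11846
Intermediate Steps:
q = -407/31 (q = 407*(-1/31) = -407/31 ≈ -13.129)
N(G) = 3*G
(q + N(21))/(J(-5, -1) + 398) = (-407/31 + 3*21)/(23 + 398) = (-407/31 + 63)/421 = (1546/31)*(1/421) = 1546/13051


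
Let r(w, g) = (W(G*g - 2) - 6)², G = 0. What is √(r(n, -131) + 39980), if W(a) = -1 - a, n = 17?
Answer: 3*√4445 ≈ 200.01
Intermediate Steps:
r(w, g) = 25 (r(w, g) = ((-1 - (0*g - 2)) - 6)² = ((-1 - (0 - 2)) - 6)² = ((-1 - 1*(-2)) - 6)² = ((-1 + 2) - 6)² = (1 - 6)² = (-5)² = 25)
√(r(n, -131) + 39980) = √(25 + 39980) = √40005 = 3*√4445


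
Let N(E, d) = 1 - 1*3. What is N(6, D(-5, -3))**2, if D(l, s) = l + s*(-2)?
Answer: 4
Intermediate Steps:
D(l, s) = l - 2*s
N(E, d) = -2 (N(E, d) = 1 - 3 = -2)
N(6, D(-5, -3))**2 = (-2)**2 = 4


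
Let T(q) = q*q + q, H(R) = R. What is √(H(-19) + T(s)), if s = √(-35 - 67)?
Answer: √(-121 + I*√102) ≈ 0.45867 + 11.01*I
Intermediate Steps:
s = I*√102 (s = √(-102) = I*√102 ≈ 10.1*I)
T(q) = q + q² (T(q) = q² + q = q + q²)
√(H(-19) + T(s)) = √(-19 + (I*√102)*(1 + I*√102)) = √(-19 + I*√102*(1 + I*√102))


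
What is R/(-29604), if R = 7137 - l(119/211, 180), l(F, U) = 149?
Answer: -1747/7401 ≈ -0.23605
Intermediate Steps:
R = 6988 (R = 7137 - 1*149 = 7137 - 149 = 6988)
R/(-29604) = 6988/(-29604) = 6988*(-1/29604) = -1747/7401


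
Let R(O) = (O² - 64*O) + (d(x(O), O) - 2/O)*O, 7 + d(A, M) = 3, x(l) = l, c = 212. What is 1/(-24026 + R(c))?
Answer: 1/6500 ≈ 0.00015385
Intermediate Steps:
d(A, M) = -4 (d(A, M) = -7 + 3 = -4)
R(O) = O² - 64*O + O*(-4 - 2/O) (R(O) = (O² - 64*O) + (-4 - 2/O)*O = (O² - 64*O) + O*(-4 - 2/O) = O² - 64*O + O*(-4 - 2/O))
1/(-24026 + R(c)) = 1/(-24026 + (-2 + 212² - 68*212)) = 1/(-24026 + (-2 + 44944 - 14416)) = 1/(-24026 + 30526) = 1/6500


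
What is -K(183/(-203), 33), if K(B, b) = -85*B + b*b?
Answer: -236622/203 ≈ -1165.6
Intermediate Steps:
K(B, b) = b² - 85*B (K(B, b) = -85*B + b² = b² - 85*B)
-K(183/(-203), 33) = -(33² - 15555/(-203)) = -(1089 - 15555*(-1)/203) = -(1089 - 85*(-183/203)) = -(1089 + 15555/203) = -1*236622/203 = -236622/203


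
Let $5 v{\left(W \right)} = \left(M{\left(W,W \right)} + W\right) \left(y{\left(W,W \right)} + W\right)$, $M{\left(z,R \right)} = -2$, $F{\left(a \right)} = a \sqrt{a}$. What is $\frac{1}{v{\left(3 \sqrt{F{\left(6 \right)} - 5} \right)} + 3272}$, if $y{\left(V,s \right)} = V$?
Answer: $\frac{5}{2 \left(8135 - 6 \sqrt{-5 + 6 \sqrt{6}} + 54 \sqrt{6}\right)} \approx 0.00030308$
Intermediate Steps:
$F{\left(a \right)} = a^{\frac{3}{2}}$
$v{\left(W \right)} = \frac{2 W \left(-2 + W\right)}{5}$ ($v{\left(W \right)} = \frac{\left(-2 + W\right) \left(W + W\right)}{5} = \frac{\left(-2 + W\right) 2 W}{5} = \frac{2 W \left(-2 + W\right)}{5}$)
$\frac{1}{v{\left(3 \sqrt{F{\left(6 \right)} - 5} \right)} + 3272} = \frac{1}{\frac{2 \cdot 3 \sqrt{6^{\frac{3}{2}} - 5} \left(-2 + 3 \sqrt{6^{\frac{3}{2}} - 5}\right)}{5} + 3272} = \frac{1}{\frac{2 \cdot 3 \sqrt{6 \sqrt{6} - 5} \left(-2 + 3 \sqrt{6 \sqrt{6} - 5}\right)}{5} + 3272} = \frac{1}{\frac{2 \cdot 3 \sqrt{-5 + 6 \sqrt{6}} \left(-2 + 3 \sqrt{-5 + 6 \sqrt{6}}\right)}{5} + 3272} = \frac{1}{\frac{6 \sqrt{-5 + 6 \sqrt{6}} \left(-2 + 3 \sqrt{-5 + 6 \sqrt{6}}\right)}{5} + 3272} = \frac{1}{3272 + \frac{6 \sqrt{-5 + 6 \sqrt{6}} \left(-2 + 3 \sqrt{-5 + 6 \sqrt{6}}\right)}{5}}$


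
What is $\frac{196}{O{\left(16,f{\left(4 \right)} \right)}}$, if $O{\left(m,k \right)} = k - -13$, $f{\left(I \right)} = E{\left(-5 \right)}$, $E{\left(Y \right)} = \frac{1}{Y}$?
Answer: $\frac{245}{16} \approx 15.313$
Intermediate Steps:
$f{\left(I \right)} = - \frac{1}{5}$ ($f{\left(I \right)} = \frac{1}{-5} = - \frac{1}{5}$)
$O{\left(m,k \right)} = 13 + k$ ($O{\left(m,k \right)} = k + 13 = 13 + k$)
$\frac{196}{O{\left(16,f{\left(4 \right)} \right)}} = \frac{196}{13 - \frac{1}{5}} = \frac{196}{\frac{64}{5}} = 196 \cdot \frac{5}{64} = \frac{245}{16}$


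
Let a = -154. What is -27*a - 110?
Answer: 4048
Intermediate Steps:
-27*a - 110 = -27*(-154) - 110 = 4158 - 110 = 4048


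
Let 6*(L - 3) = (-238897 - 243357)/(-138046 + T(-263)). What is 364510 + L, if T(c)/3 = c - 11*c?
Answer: 142330903211/390468 ≈ 3.6451e+5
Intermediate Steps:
T(c) = -30*c (T(c) = 3*(c - 11*c) = 3*(-10*c) = -30*c)
L = 1412531/390468 (L = 3 + ((-238897 - 243357)/(-138046 - 30*(-263)))/6 = 3 + (-482254/(-138046 + 7890))/6 = 3 + (-482254/(-130156))/6 = 3 + (-482254*(-1/130156))/6 = 3 + (1/6)*(241127/65078) = 3 + 241127/390468 = 1412531/390468 ≈ 3.6175)
364510 + L = 364510 + 1412531/390468 = 142330903211/390468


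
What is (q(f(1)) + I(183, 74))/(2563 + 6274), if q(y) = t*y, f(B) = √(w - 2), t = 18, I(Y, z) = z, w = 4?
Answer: 74/8837 + 18*√2/8837 ≈ 0.011254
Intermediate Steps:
f(B) = √2 (f(B) = √(4 - 2) = √2)
q(y) = 18*y
(q(f(1)) + I(183, 74))/(2563 + 6274) = (18*√2 + 74)/(2563 + 6274) = (74 + 18*√2)/8837 = (74 + 18*√2)*(1/8837) = 74/8837 + 18*√2/8837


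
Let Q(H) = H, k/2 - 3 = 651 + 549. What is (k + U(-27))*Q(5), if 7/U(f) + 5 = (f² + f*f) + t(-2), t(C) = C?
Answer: 17455565/1451 ≈ 12030.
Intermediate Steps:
k = 2406 (k = 6 + 2*(651 + 549) = 6 + 2*1200 = 6 + 2400 = 2406)
U(f) = 7/(-7 + 2*f²) (U(f) = 7/(-5 + ((f² + f*f) - 2)) = 7/(-5 + ((f² + f²) - 2)) = 7/(-5 + (2*f² - 2)) = 7/(-5 + (-2 + 2*f²)) = 7/(-7 + 2*f²))
(k + U(-27))*Q(5) = (2406 + 7/(-7 + 2*(-27)²))*5 = (2406 + 7/(-7 + 2*729))*5 = (2406 + 7/(-7 + 1458))*5 = (2406 + 7/1451)*5 = (3491113/1451)*5 = 17455565/1451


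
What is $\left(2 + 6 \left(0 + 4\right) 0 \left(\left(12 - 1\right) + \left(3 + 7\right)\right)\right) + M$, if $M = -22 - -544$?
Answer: $524$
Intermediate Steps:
$M = 522$ ($M = -22 + 544 = 522$)
$\left(2 + 6 \left(0 + 4\right) 0 \left(\left(12 - 1\right) + \left(3 + 7\right)\right)\right) + M = \left(2 + 6 \left(0 + 4\right) 0 \left(\left(12 - 1\right) + \left(3 + 7\right)\right)\right) + 522 = \left(2 + 6 \cdot 4 \cdot 0 \left(11 + 10\right)\right) + 522 = \left(2 + 6 \cdot 0 \cdot 21\right) + 522 = \left(2 + 0 \cdot 21\right) + 522 = \left(2 + 0\right) + 522 = 2 + 522 = 524$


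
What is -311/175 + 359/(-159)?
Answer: -112274/27825 ≈ -4.0350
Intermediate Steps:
-311/175 + 359/(-159) = -311*1/175 + 359*(-1/159) = -311/175 - 359/159 = -112274/27825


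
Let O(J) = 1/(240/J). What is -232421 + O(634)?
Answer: -27890203/120 ≈ -2.3242e+5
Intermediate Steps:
O(J) = J/240
-232421 + O(634) = -232421 + (1/240)*634 = -232421 + 317/120 = -27890203/120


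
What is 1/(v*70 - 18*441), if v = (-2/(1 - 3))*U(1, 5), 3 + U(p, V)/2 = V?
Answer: -1/7658 ≈ -0.00013058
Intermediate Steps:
U(p, V) = -6 + 2*V
v = 4 (v = (-2/(1 - 3))*(-6 + 2*5) = (-2/(-2))*(-6 + 10) = -2*(-½)*4 = 1*4 = 4)
1/(v*70 - 18*441) = 1/(4*70 - 18*441) = 1/(280 - 7938) = 1/(-7658) = -1/7658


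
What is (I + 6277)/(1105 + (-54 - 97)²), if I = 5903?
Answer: 6090/11953 ≈ 0.50950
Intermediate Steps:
(I + 6277)/(1105 + (-54 - 97)²) = (5903 + 6277)/(1105 + (-54 - 97)²) = 12180/(1105 + (-151)²) = 12180/(1105 + 22801) = 12180/23906 = 12180*(1/23906) = 6090/11953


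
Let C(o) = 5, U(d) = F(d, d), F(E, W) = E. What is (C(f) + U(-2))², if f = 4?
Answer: 9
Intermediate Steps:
U(d) = d
(C(f) + U(-2))² = (5 - 2)² = 3² = 9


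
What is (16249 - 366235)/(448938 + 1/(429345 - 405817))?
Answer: -8234470608/10562613265 ≈ -0.77959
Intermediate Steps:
(16249 - 366235)/(448938 + 1/(429345 - 405817)) = -349986/(448938 + 1/23528) = -349986/10562613265/23528 = -349986*23528/10562613265 = -8234470608/10562613265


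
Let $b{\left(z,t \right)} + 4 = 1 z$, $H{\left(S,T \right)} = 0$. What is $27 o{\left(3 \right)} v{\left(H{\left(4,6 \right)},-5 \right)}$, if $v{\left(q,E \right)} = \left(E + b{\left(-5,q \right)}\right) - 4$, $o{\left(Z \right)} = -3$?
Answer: $1458$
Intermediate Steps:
$b{\left(z,t \right)} = -4 + z$ ($b{\left(z,t \right)} = -4 + 1 z = -4 + z$)
$v{\left(q,E \right)} = -13 + E$ ($v{\left(q,E \right)} = \left(E - 9\right) - 4 = \left(-9 + E\right) - 4 = -13 + E$)
$27 o{\left(3 \right)} v{\left(H{\left(4,6 \right)},-5 \right)} = 27 \left(-3\right) \left(-13 - 5\right) = \left(-81\right) \left(-18\right) = 1458$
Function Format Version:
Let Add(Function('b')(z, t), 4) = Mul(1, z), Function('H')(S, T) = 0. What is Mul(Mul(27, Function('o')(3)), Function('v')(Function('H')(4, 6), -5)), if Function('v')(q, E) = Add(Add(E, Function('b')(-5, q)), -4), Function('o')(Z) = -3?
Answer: 1458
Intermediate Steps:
Function('b')(z, t) = Add(-4, z) (Function('b')(z, t) = Add(-4, Mul(1, z)) = Add(-4, z))
Function('v')(q, E) = Add(-13, E) (Function('v')(q, E) = Add(Add(E, Add(-4, -5)), -4) = Add(Add(E, -9), -4) = Add(Add(-9, E), -4) = Add(-13, E))
Mul(Mul(27, Function('o')(3)), Function('v')(Function('H')(4, 6), -5)) = Mul(Mul(27, -3), Add(-13, -5)) = Mul(-81, -18) = 1458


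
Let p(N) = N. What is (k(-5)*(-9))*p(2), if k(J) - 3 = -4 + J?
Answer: 108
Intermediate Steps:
k(J) = -1 + J (k(J) = 3 + (-4 + J) = -1 + J)
(k(-5)*(-9))*p(2) = ((-1 - 5)*(-9))*2 = -6*(-9)*2 = 54*2 = 108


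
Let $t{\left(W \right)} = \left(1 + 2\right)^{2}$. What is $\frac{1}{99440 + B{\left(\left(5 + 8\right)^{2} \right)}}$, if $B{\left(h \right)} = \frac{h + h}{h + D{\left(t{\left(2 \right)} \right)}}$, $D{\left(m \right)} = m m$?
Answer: $\frac{125}{12430169} \approx 1.0056 \cdot 10^{-5}$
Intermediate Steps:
$t{\left(W \right)} = 9$ ($t{\left(W \right)} = 3^{2} = 9$)
$D{\left(m \right)} = m^{2}$
$B{\left(h \right)} = \frac{2 h}{81 + h}$ ($B{\left(h \right)} = \frac{h + h}{h + 9^{2}} = \frac{2 h}{h + 81} = \frac{2 h}{81 + h}$)
$\frac{1}{99440 + B{\left(\left(5 + 8\right)^{2} \right)}} = \frac{1}{99440 + \frac{2 \left(5 + 8\right)^{2}}{81 + \left(5 + 8\right)^{2}}} = \frac{1}{99440 + \frac{2 \cdot 13^{2}}{81 + 13^{2}}} = \frac{1}{99440 + 2 \cdot 169 \frac{1}{81 + 169}} = \frac{1}{99440 + 2 \cdot 169 \cdot \frac{1}{250}} = \frac{1}{99440 + \frac{169}{125}} = \frac{1}{\frac{12430169}{125}} = \frac{125}{12430169}$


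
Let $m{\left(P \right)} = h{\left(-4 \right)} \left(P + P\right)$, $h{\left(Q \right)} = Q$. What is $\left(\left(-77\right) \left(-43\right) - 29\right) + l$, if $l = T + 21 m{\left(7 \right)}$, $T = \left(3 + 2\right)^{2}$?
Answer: $2131$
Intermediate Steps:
$T = 25$ ($T = 5^{2} = 25$)
$m{\left(P \right)} = - 8 P$ ($m{\left(P \right)} = - 4 \left(P + P\right) = - 4 \cdot 2 P = - 8 P$)
$l = -1151$ ($l = 25 + 21 \left(\left(-8\right) 7\right) = 25 + 21 \left(-56\right) = 25 - 1176 = -1151$)
$\left(\left(-77\right) \left(-43\right) - 29\right) + l = \left(\left(-77\right) \left(-43\right) - 29\right) - 1151 = \left(3311 - 29\right) - 1151 = 3282 - 1151 = 2131$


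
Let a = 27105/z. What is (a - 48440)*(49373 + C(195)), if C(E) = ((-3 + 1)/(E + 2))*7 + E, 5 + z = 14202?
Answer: -6715070844157150/2796809 ≈ -2.4010e+9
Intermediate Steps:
z = 14197 (z = -5 + 14202 = 14197)
C(E) = E - 14/(2 + E) (C(E) = -2/(2 + E)*7 + E = -14/(2 + E) + E = E - 14/(2 + E))
a = 27105/14197 ≈ 1.9092
(a - 48440)*(49373 + C(195)) = (27105/14197 - 48440)*(49373 + (-14 + 195² + 2*195)/(2 + 195)) = -687675575*(49373 + (-14 + 38025 + 390)/197)/14197 = -687675575*(49373 + (1/197)*38401)/14197 = -687675575*(49373 + 38401/197)/14197 = -687675575/14197*9764882/197 = -6715070844157150/2796809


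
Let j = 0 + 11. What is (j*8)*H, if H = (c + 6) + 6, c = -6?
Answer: 528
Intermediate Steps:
j = 11
H = 6 (H = (-6 + 6) + 6 = 0 + 6 = 6)
(j*8)*H = (11*8)*6 = 88*6 = 528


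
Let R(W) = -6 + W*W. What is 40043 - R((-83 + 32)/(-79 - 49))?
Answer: 656160215/16384 ≈ 40049.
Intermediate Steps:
R(W) = -6 + W**2
40043 - R((-83 + 32)/(-79 - 49)) = 40043 - (-6 + ((-83 + 32)/(-79 - 49))**2) = 40043 - (-6 + (-51/(-128))**2) = 40043 - (-6 + (-51*(-1/128))**2) = 40043 - (-6 + (51/128)**2) = 40043 - (-6 + 2601/16384) = 40043 - 1*(-95703/16384) = 40043 + 95703/16384 = 656160215/16384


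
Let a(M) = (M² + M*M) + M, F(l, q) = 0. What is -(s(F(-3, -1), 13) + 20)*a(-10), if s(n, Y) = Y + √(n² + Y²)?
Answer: -8740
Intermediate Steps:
s(n, Y) = Y + √(Y² + n²)
a(M) = M + 2*M² (a(M) = (M² + M²) + M = 2*M² + M = M + 2*M²)
-(s(F(-3, -1), 13) + 20)*a(-10) = -((13 + √(13² + 0²)) + 20)*(-10*(1 + 2*(-10))) = -((13 + √(169 + 0)) + 20)*(-10*(1 - 20)) = -((13 + √169) + 20)*(-10*(-19)) = -((13 + 13) + 20)*190 = -(26 + 20)*190 = -46*190 = -1*8740 = -8740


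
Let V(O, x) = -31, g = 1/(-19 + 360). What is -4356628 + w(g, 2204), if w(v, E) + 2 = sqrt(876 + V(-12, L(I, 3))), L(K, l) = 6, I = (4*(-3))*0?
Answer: -4356630 + 13*sqrt(5) ≈ -4.3566e+6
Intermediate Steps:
g = 1/341 ≈ 0.0029326
I = 0 (I = -12*0 = 0)
w(v, E) = -2 + 13*sqrt(5) (w(v, E) = -2 + sqrt(876 - 31) = -2 + sqrt(845) = -2 + 13*sqrt(5))
-4356628 + w(g, 2204) = -4356628 + (-2 + 13*sqrt(5)) = -4356630 + 13*sqrt(5)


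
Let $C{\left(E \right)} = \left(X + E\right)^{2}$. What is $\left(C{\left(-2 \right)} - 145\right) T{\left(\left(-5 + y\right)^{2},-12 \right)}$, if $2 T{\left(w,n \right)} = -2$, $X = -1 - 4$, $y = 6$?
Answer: $96$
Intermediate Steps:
$X = -5$ ($X = -1 - 4 = -5$)
$T{\left(w,n \right)} = -1$ ($T{\left(w,n \right)} = \frac{1}{2} \left(-2\right) = -1$)
$C{\left(E \right)} = \left(-5 + E\right)^{2}$
$\left(C{\left(-2 \right)} - 145\right) T{\left(\left(-5 + y\right)^{2},-12 \right)} = \left(\left(-5 - 2\right)^{2} - 145\right) \left(-1\right) = \left(\left(-7\right)^{2} - 145\right) \left(-1\right) = \left(49 - 145\right) \left(-1\right) = \left(-96\right) \left(-1\right) = 96$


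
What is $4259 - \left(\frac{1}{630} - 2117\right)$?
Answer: $\frac{4016879}{630} \approx 6376.0$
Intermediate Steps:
$4259 - \left(\frac{1}{630} - 2117\right) = 4259 - - \frac{1333709}{630} = 4259 + \frac{1333709}{630} = \frac{4016879}{630}$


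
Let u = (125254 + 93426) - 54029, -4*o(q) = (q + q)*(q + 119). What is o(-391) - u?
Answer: -217827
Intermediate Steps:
o(q) = -q*(119 + q)/2 (o(q) = -(q + q)*(q + 119)/4 = -2*q*(119 + q)/4 = -q*(119 + q)/2)
u = 164651 (u = 218680 - 54029 = 164651)
o(-391) - u = -½*(-391)*(119 - 391) - 1*164651 = -½*(-391)*(-272) - 164651 = -53176 - 164651 = -217827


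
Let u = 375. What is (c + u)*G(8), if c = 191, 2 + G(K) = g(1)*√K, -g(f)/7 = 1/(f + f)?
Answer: -1132 - 3962*√2 ≈ -6735.1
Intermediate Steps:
g(f) = -7/(2*f) (g(f) = -7/(f + f) = -7*1/(2*f) = -7/(2*f))
G(K) = -2 - 7*√K/2 (G(K) = -2 + (-7/2/1)*√K = -2 + (-7/2*1)*√K = -2 - 7*√K/2)
(c + u)*G(8) = (191 + 375)*(-2 - 7*√2) = 566*(-2 - 7*√2) = -1132 - 3962*√2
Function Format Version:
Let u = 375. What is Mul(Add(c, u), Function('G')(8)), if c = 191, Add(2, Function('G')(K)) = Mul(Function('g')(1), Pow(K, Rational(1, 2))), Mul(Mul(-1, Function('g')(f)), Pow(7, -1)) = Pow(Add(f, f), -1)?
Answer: Add(-1132, Mul(-3962, Pow(2, Rational(1, 2)))) ≈ -6735.1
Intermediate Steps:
Function('g')(f) = Mul(Rational(-7, 2), Pow(f, -1)) (Function('g')(f) = Mul(-7, Pow(Add(f, f), -1)) = Mul(-7, Pow(Mul(2, f), -1)) = Mul(-7, Mul(Rational(1, 2), Pow(f, -1))) = Mul(Rational(-7, 2), Pow(f, -1)))
Function('G')(K) = Add(-2, Mul(Rational(-7, 2), Pow(K, Rational(1, 2)))) (Function('G')(K) = Add(-2, Mul(Mul(Rational(-7, 2), Pow(1, -1)), Pow(K, Rational(1, 2)))) = Add(-2, Mul(Mul(Rational(-7, 2), 1), Pow(K, Rational(1, 2)))) = Add(-2, Mul(Rational(-7, 2), Pow(K, Rational(1, 2)))))
Mul(Add(c, u), Function('G')(8)) = Mul(Add(191, 375), Add(-2, Mul(Rational(-7, 2), Pow(8, Rational(1, 2))))) = Mul(566, Add(-2, Mul(Rational(-7, 2), Mul(2, Pow(2, Rational(1, 2)))))) = Mul(566, Add(-2, Mul(-7, Pow(2, Rational(1, 2))))) = Add(-1132, Mul(-3962, Pow(2, Rational(1, 2))))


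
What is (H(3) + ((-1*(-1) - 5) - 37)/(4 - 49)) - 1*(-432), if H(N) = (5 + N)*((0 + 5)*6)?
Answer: 30281/45 ≈ 672.91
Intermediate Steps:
H(N) = 150 + 30*N (H(N) = (5 + N)*(5*6) = (5 + N)*30 = 150 + 30*N)
(H(3) + ((-1*(-1) - 5) - 37)/(4 - 49)) - 1*(-432) = ((150 + 30*3) + ((-1*(-1) - 5) - 37)/(4 - 49)) - 1*(-432) = ((150 + 90) + ((1 - 5) - 37)/(-45)) + 432 = (240 + (-4 - 37)*(-1/45)) + 432 = (240 - 41*(-1/45)) + 432 = (240 + 41/45) + 432 = 10841/45 + 432 = 30281/45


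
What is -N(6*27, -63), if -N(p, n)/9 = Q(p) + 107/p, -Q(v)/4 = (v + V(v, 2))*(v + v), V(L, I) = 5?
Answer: -35061877/18 ≈ -1.9479e+6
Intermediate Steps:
Q(v) = -8*v*(5 + v) (Q(v) = -4*(v + 5)*(v + v) = -4*(5 + v)*2*v = -8*v*(5 + v))
N(p, n) = -963/p + 72*p*(5 + p) (N(p, n) = -9*(-8*p*(5 + p) + 107/p) = -9*(107/p - 8*p*(5 + p)) = -963/p + 72*p*(5 + p))
-N(6*27, -63) = -9*(-107 + 8*(6*27)²*(5 + 6*27))/(6*27) = -9*(-107 + 8*162²*(5 + 162))/162 = -9*(-107 + 8*26244*167)/162 = -9*(-107 + 35061984)/162 = -9*35061877/162 = -1*35061877/18 = -35061877/18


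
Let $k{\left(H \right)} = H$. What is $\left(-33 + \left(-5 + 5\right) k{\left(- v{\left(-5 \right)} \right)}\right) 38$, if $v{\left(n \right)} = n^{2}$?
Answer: $-1254$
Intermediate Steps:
$\left(-33 + \left(-5 + 5\right) k{\left(- v{\left(-5 \right)} \right)}\right) 38 = \left(-33 + \left(-5 + 5\right) \left(- \left(-5\right)^{2}\right)\right) 38 = \left(-33 + 0 \left(\left(-1\right) 25\right)\right) 38 = \left(-33 + 0 \left(-25\right)\right) 38 = \left(-33 + 0\right) 38 = \left(-33\right) 38 = -1254$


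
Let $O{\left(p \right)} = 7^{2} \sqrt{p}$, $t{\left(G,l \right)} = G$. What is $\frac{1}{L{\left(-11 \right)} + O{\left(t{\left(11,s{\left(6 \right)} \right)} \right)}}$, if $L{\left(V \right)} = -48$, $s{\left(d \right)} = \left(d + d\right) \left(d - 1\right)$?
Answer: $\frac{48}{24107} + \frac{49 \sqrt{11}}{24107} \approx 0.0087325$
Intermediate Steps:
$s{\left(d \right)} = 2 d \left(-1 + d\right)$
$O{\left(p \right)} = 49 \sqrt{p}$
$\frac{1}{L{\left(-11 \right)} + O{\left(t{\left(11,s{\left(6 \right)} \right)} \right)}} = \frac{1}{-48 + 49 \sqrt{11}}$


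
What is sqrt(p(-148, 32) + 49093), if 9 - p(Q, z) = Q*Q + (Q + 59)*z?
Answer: sqrt(30046) ≈ 173.34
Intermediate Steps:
p(Q, z) = 9 - Q**2 - z*(59 + Q) (p(Q, z) = 9 - (Q*Q + (Q + 59)*z) = 9 - (Q**2 + (59 + Q)*z) = 9 - (Q**2 + z*(59 + Q)) = 9 + (-Q**2 - z*(59 + Q)) = 9 - Q**2 - z*(59 + Q))
sqrt(p(-148, 32) + 49093) = sqrt((9 - 1*(-148)**2 - 59*32 - 1*(-148)*32) + 49093) = sqrt((9 - 1*21904 - 1888 + 4736) + 49093) = sqrt((9 - 21904 - 1888 + 4736) + 49093) = sqrt(-19047 + 49093) = sqrt(30046)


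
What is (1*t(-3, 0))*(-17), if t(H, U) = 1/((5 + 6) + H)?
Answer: -17/8 ≈ -2.1250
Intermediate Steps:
t(H, U) = 1/(11 + H)
(1*t(-3, 0))*(-17) = (1/(11 - 3))*(-17) = (1/8)*(-17) = (1*(⅛))*(-17) = (⅛)*(-17) = -17/8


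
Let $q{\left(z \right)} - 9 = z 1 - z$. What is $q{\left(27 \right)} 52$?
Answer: $468$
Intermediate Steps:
$q{\left(z \right)} = 9$ ($q{\left(z \right)} = 9 - \left(z - z 1\right) = 9 + \left(z - z\right) = 9 + 0 = 9$)
$q{\left(27 \right)} 52 = 9 \cdot 52 = 468$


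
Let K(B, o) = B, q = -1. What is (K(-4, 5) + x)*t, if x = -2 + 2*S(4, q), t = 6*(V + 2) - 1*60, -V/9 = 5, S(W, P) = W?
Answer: -636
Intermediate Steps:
V = -45 (V = -9*5 = -45)
t = -318 (t = 6*(-45 + 2) - 1*60 = 6*(-43) - 60 = -258 - 60 = -318)
x = 6 (x = -2 + 2*4 = -2 + 8 = 6)
(K(-4, 5) + x)*t = (-4 + 6)*(-318) = 2*(-318) = -636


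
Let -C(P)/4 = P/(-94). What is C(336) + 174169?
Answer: 8186615/47 ≈ 1.7418e+5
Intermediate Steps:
C(P) = 2*P/47 (C(P) = -4*P/(-94) = -4*P*(-1)/94 = -(-2)*P/47 = 2*P/47)
C(336) + 174169 = (2/47)*336 + 174169 = 672/47 + 174169 = 8186615/47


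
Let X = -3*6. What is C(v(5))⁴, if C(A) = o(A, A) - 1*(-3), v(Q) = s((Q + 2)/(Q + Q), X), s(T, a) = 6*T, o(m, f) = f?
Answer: 1679616/625 ≈ 2687.4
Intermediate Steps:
X = -18
v(Q) = 3*(2 + Q)/Q (v(Q) = 6*((Q + 2)/(Q + Q)) = 6*((2 + Q)/((2*Q))) = 6*((2 + Q)*(1/(2*Q))) = 6*((2 + Q)/(2*Q)) = 3*(2 + Q)/Q)
C(A) = 3 + A (C(A) = A - 1*(-3) = A + 3 = 3 + A)
C(v(5))⁴ = (3 + (3 + 6/5))⁴ = (3 + 21/5)⁴ = (36/5)⁴ = 1679616/625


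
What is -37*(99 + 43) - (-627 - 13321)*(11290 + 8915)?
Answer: 281814086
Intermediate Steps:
-37*(99 + 43) - (-627 - 13321)*(11290 + 8915) = -37*142 - (-13948)*20205 = -5254 - 1*(-281819340) = -5254 + 281819340 = 281814086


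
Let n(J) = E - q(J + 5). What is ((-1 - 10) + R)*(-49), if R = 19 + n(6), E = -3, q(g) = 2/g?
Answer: -2597/11 ≈ -236.09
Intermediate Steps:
n(J) = -3 - 2/(5 + J) (n(J) = -3 - 2/(J + 5) = -3 - 2/(5 + J))
R = 174/11 (R = 19 + (-17 - 3*6)/(5 + 6) = 19 + (-17 - 18)/11 = 19 + (1/11)*(-35) = 19 - 35/11 = 174/11 ≈ 15.818)
((-1 - 10) + R)*(-49) = ((-1 - 10) + 174/11)*(-49) = (-11 + 174/11)*(-49) = (53/11)*(-49) = -2597/11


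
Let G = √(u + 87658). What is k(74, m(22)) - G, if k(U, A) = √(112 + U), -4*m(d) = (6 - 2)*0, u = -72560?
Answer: √186 - √15098 ≈ -109.24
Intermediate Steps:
m(d) = 0 (m(d) = -(6 - 2)*0/4 = -0 = -¼*0 = 0)
G = √15098 (G = √(-72560 + 87658) = √15098 ≈ 122.87)
k(74, m(22)) - G = √(112 + 74) - √15098 = √186 - √15098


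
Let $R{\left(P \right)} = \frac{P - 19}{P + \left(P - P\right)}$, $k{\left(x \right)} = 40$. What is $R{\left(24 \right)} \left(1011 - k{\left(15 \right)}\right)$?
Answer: $\frac{4855}{24} \approx 202.29$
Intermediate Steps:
$R{\left(P \right)} = \frac{-19 + P}{P}$ ($R{\left(P \right)} = \frac{-19 + P}{P + 0} = \frac{-19 + P}{P}$)
$R{\left(24 \right)} \left(1011 - k{\left(15 \right)}\right) = \frac{-19 + 24}{24} \left(1011 - 40\right) = \frac{1}{24} \cdot 5 \left(1011 - 40\right) = \frac{5}{24} \cdot 971 = \frac{4855}{24}$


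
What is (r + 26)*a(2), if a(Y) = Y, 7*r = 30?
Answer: 424/7 ≈ 60.571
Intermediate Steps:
r = 30/7 (r = (1/7)*30 = 30/7 ≈ 4.2857)
(r + 26)*a(2) = (30/7 + 26)*2 = (212/7)*2 = 424/7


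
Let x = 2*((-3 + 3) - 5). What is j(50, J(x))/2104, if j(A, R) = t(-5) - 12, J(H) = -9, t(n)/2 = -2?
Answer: -2/263 ≈ -0.0076046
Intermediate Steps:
t(n) = -4 (t(n) = 2*(-2) = -4)
x = -10 (x = 2*(0 - 5) = 2*(-5) = -10)
j(A, R) = -16 (j(A, R) = -4 - 12 = -16)
j(50, J(x))/2104 = -16/2104 = -16*1/2104 = -2/263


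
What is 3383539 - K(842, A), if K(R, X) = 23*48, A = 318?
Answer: 3382435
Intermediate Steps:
K(R, X) = 1104
3383539 - K(842, A) = 3383539 - 1*1104 = 3383539 - 1104 = 3382435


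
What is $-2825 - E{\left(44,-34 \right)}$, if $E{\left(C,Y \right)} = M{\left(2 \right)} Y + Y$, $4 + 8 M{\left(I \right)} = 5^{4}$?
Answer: $- \frac{607}{4} \approx -151.75$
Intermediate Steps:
$M{\left(I \right)} = \frac{621}{8}$ ($M{\left(I \right)} = - \frac{1}{2} + \frac{5^{4}}{8} = - \frac{1}{2} + \frac{1}{8} \cdot 625 = - \frac{1}{2} + \frac{625}{8} = \frac{621}{8}$)
$E{\left(C,Y \right)} = \frac{629 Y}{8}$ ($E{\left(C,Y \right)} = \frac{621 Y}{8} + Y = \frac{629 Y}{8}$)
$-2825 - E{\left(44,-34 \right)} = -2825 - \frac{629}{8} \left(-34\right) = -2825 - - \frac{10693}{4} = -2825 + \frac{10693}{4} = - \frac{607}{4}$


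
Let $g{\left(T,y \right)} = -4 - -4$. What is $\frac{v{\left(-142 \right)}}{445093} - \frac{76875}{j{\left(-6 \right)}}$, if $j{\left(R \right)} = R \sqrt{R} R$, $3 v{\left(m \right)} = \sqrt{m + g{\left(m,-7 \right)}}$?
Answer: $\frac{i \left(24 \sqrt{142} + 11405508125 \sqrt{6}\right)}{32046696} \approx 871.78 i$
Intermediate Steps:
$g{\left(T,y \right)} = 0$ ($g{\left(T,y \right)} = -4 + 4 = 0$)
$v{\left(m \right)} = \frac{\sqrt{m}}{3}$ ($v{\left(m \right)} = \frac{\sqrt{m + 0}}{3} = \frac{\sqrt{m}}{3}$)
$j{\left(R \right)} = R^{\frac{5}{2}}$ ($j{\left(R \right)} = R^{\frac{3}{2}} R = R^{\frac{5}{2}}$)
$\frac{v{\left(-142 \right)}}{445093} - \frac{76875}{j{\left(-6 \right)}} = \frac{\frac{1}{3} \sqrt{-142}}{445093} - \frac{76875}{\left(-6\right)^{\frac{5}{2}}} = \frac{i \sqrt{142}}{3} \cdot \frac{1}{445093} - \frac{76875}{36 i \sqrt{6}} = \frac{i \sqrt{142}}{3} \cdot \frac{1}{445093} - 76875 \left(- \frac{i \sqrt{6}}{216}\right) = \frac{i \sqrt{142}}{1335279} + \frac{25625 i \sqrt{6}}{72}$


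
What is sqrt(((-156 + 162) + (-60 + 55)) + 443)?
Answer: 2*sqrt(111) ≈ 21.071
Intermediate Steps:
sqrt(((-156 + 162) + (-60 + 55)) + 443) = sqrt((6 - 5) + 443) = sqrt(1 + 443) = sqrt(444) = 2*sqrt(111)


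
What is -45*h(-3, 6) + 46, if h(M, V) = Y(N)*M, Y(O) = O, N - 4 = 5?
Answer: 1261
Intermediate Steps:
N = 9 (N = 4 + 5 = 9)
h(M, V) = 9*M
-45*h(-3, 6) + 46 = -405*(-3) + 46 = -45*(-27) + 46 = 1215 + 46 = 1261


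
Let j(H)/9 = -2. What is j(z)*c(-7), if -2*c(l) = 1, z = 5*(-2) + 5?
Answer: 9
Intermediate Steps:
z = -5 (z = -10 + 5 = -5)
c(l) = -1/2 (c(l) = -1/2*1 = -1/2)
j(H) = -18 (j(H) = 9*(-2) = -18)
j(z)*c(-7) = -18*(-1/2) = 9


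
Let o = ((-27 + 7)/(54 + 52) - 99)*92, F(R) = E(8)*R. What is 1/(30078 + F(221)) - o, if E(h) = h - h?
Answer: 14547044285/1594134 ≈ 9125.4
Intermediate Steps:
E(h) = 0
F(R) = 0 (F(R) = 0*R = 0)
o = -483644/53 (o = (-20/106 - 99)*92 = (-20*1/106 - 99)*92 = (-10/53 - 99)*92 = -5257/53*92 = -483644/53 ≈ -9125.4)
1/(30078 + F(221)) - o = 1/(30078 + 0) - 1*(-483644/53) = 1/30078 + 483644/53 = 14547044285/1594134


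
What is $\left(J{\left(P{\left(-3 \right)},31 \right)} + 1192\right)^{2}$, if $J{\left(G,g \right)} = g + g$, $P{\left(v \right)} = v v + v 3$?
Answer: $1572516$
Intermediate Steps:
$P{\left(v \right)} = v^{2} + 3 v$
$J{\left(G,g \right)} = 2 g$
$\left(J{\left(P{\left(-3 \right)},31 \right)} + 1192\right)^{2} = \left(2 \cdot 31 + 1192\right)^{2} = \left(62 + 1192\right)^{2} = 1254^{2} = 1572516$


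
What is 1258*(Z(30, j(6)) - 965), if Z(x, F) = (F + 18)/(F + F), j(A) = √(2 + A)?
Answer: -1213341 + 5661*√2/2 ≈ -1.2093e+6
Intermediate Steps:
Z(x, F) = (18 + F)/(2*F) (Z(x, F) = (18 + F)/((2*F)) = (18 + F)*(1/(2*F)) = (18 + F)/(2*F))
1258*(Z(30, j(6)) - 965) = 1258*((18 + √(2 + 6))/(2*(√(2 + 6))) - 965) = 1258*((18 + √8)/(2*(√8)) - 965) = 1258*((18 + 2*√2)/(2*((2*√2))) - 965) = 1258*((√2/4)*(18 + 2*√2)/2 - 965) = 1258*(√2*(18 + 2*√2)/8 - 965) = 1258*(-965 + √2*(18 + 2*√2)/8) = -1213970 + 629*√2*(18 + 2*√2)/4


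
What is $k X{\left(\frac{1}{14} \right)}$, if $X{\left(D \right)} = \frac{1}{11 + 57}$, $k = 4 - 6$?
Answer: $- \frac{1}{34} \approx -0.029412$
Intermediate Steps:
$k = -2$
$X{\left(D \right)} = \frac{1}{68}$
$k X{\left(\frac{1}{14} \right)} = \left(-2\right) \frac{1}{68} = - \frac{1}{34}$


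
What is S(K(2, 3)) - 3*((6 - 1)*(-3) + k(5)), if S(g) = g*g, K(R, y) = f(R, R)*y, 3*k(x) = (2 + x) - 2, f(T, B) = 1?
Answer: 49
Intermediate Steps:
k(x) = x/3 (k(x) = ((2 + x) - 2)/3 = x/3)
K(R, y) = y (K(R, y) = 1*y = y)
S(g) = g²
S(K(2, 3)) - 3*((6 - 1)*(-3) + k(5)) = 3² - 3*((6 - 1)*(-3) + (⅓)*5) = 9 - 3*(5*(-3) + 5/3) = 9 - 3*(-15 + 5/3) = 9 - 3*(-40/3) = 9 + 40 = 49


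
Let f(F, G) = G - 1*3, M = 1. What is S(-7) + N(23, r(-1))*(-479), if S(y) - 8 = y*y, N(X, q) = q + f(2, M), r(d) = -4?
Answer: 2931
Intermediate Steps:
f(F, G) = -3 + G (f(F, G) = G - 3 = -3 + G)
N(X, q) = -2 + q (N(X, q) = q + (-3 + 1) = q - 2 = -2 + q)
S(y) = 8 + y² (S(y) = 8 + y*y = 8 + y²)
S(-7) + N(23, r(-1))*(-479) = (8 + (-7)²) + (-2 - 4)*(-479) = (8 + 49) - 6*(-479) = 57 + 2874 = 2931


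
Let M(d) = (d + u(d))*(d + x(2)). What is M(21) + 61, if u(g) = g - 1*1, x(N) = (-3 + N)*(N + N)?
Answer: 758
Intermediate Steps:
x(N) = 2*N*(-3 + N) (x(N) = (-3 + N)*(2*N) = 2*N*(-3 + N))
u(g) = -1 + g (u(g) = g - 1 = -1 + g)
M(d) = (-1 + 2*d)*(-4 + d) (M(d) = (d + (-1 + d))*(d + 2*2*(-3 + 2)) = (-1 + 2*d)*(d + 2*2*(-1)) = (-1 + 2*d)*(d - 4) = (-1 + 2*d)*(-4 + d))
M(21) + 61 = (4 - 9*21 + 2*21**2) + 61 = (4 - 189 + 2*441) + 61 = (4 - 189 + 882) + 61 = 697 + 61 = 758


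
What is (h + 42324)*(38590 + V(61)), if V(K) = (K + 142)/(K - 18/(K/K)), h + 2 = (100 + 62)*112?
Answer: 100347741018/43 ≈ 2.3337e+9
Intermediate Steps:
h = 18142 (h = -2 + (100 + 62)*112 = -2 + 162*112 = -2 + 18144 = 18142)
V(K) = (142 + K)/(-18 + K) (V(K) = (142 + K)/(K - 18/1) = (142 + K)/(K - 18*1) = (142 + K)/(K - 18) = (142 + K)/(-18 + K))
(h + 42324)*(38590 + V(61)) = (18142 + 42324)*(38590 + (142 + 61)/(-18 + 61)) = 60466*(38590 + 203/43) = 60466*(1659573/43) = 100347741018/43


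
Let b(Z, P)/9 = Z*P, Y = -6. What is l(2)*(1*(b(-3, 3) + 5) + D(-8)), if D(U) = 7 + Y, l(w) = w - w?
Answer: 0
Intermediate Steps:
l(w) = 0
D(U) = 1 (D(U) = 7 - 6 = 1)
b(Z, P) = 9*P*Z (b(Z, P) = 9*(Z*P) = 9*(P*Z) = 9*P*Z)
l(2)*(1*(b(-3, 3) + 5) + D(-8)) = 0*(1*(9*3*(-3) + 5) + 1) = 0*(1*(-81 + 5) + 1) = 0*(1*(-76) + 1) = 0*(-76 + 1) = 0*(-75) = 0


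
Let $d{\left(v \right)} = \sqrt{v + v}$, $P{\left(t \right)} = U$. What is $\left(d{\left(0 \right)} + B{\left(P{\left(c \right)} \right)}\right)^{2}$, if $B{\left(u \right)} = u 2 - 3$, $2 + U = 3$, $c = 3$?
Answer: $1$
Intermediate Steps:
$U = 1$ ($U = -2 + 3 = 1$)
$P{\left(t \right)} = 1$
$d{\left(v \right)} = \sqrt{2} \sqrt{v}$ ($d{\left(v \right)} = \sqrt{2 v} = \sqrt{2} \sqrt{v}$)
$B{\left(u \right)} = -3 + 2 u$ ($B{\left(u \right)} = 2 u - 3 = -3 + 2 u$)
$\left(d{\left(0 \right)} + B{\left(P{\left(c \right)} \right)}\right)^{2} = \left(\sqrt{2} \sqrt{0} + \left(-3 + 2 \cdot 1\right)\right)^{2} = \left(\sqrt{2} \cdot 0 + \left(-3 + 2\right)\right)^{2} = \left(0 - 1\right)^{2} = \left(-1\right)^{2} = 1$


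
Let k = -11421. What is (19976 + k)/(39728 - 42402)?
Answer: -8555/2674 ≈ -3.1993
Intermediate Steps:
(19976 + k)/(39728 - 42402) = (19976 - 11421)/(39728 - 42402) = 8555/(-2674) = 8555*(-1/2674) = -8555/2674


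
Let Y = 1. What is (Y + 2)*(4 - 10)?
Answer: -18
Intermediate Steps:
(Y + 2)*(4 - 10) = (1 + 2)*(4 - 10) = 3*(-6) = -18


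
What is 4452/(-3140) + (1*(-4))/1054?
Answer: -588121/413695 ≈ -1.4216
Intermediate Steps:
4452/(-3140) + (1*(-4))/1054 = 4452*(-1/3140) - 4*1/1054 = -1113/785 - 2/527 = -588121/413695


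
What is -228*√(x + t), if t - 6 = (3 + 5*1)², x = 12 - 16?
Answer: -228*√66 ≈ -1852.3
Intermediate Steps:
x = -4
t = 70 (t = 6 + (3 + 5*1)² = 6 + (3 + 5)² = 6 + 8² = 6 + 64 = 70)
-228*√(x + t) = -228*√(-4 + 70) = -228*√66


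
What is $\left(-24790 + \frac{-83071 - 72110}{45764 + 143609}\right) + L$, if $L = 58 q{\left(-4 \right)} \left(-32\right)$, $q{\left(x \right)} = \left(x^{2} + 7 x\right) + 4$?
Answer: $- \frac{1882901547}{189373} \approx -9942.8$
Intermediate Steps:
$q{\left(x \right)} = 4 + x^{2} + 7 x$
$L = 14848$ ($L = 58 \left(4 + \left(-4\right)^{2} + 7 \left(-4\right)\right) \left(-32\right) = 58 \left(4 + 16 - 28\right) \left(-32\right) = 58 \left(-8\right) \left(-32\right) = \left(-464\right) \left(-32\right) = 14848$)
$\left(-24790 + \frac{-83071 - 72110}{45764 + 143609}\right) + L = \left(-24790 + \frac{-83071 - 72110}{45764 + 143609}\right) + 14848 = \left(-24790 - \frac{155181}{189373}\right) + 14848 = - \frac{4694711851}{189373} + 14848 = - \frac{1882901547}{189373}$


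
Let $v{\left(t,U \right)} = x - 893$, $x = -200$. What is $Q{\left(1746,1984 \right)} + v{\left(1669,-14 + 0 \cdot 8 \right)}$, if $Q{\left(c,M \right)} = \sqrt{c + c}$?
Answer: $-1093 + 6 \sqrt{97} \approx -1033.9$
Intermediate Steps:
$v{\left(t,U \right)} = -1093$ ($v{\left(t,U \right)} = -200 - 893 = -1093$)
$Q{\left(c,M \right)} = \sqrt{2} \sqrt{c}$ ($Q{\left(c,M \right)} = \sqrt{2 c} = \sqrt{2} \sqrt{c}$)
$Q{\left(1746,1984 \right)} + v{\left(1669,-14 + 0 \cdot 8 \right)} = \sqrt{2} \sqrt{1746} - 1093 = \sqrt{2} \cdot 3 \sqrt{194} - 1093 = 6 \sqrt{97} - 1093 = -1093 + 6 \sqrt{97}$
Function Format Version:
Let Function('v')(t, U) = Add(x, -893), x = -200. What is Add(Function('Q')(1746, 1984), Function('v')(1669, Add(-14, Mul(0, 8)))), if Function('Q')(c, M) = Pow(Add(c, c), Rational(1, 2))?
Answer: Add(-1093, Mul(6, Pow(97, Rational(1, 2)))) ≈ -1033.9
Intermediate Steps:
Function('v')(t, U) = -1093 (Function('v')(t, U) = Add(-200, -893) = -1093)
Function('Q')(c, M) = Mul(Pow(2, Rational(1, 2)), Pow(c, Rational(1, 2))) (Function('Q')(c, M) = Pow(Mul(2, c), Rational(1, 2)) = Mul(Pow(2, Rational(1, 2)), Pow(c, Rational(1, 2))))
Add(Function('Q')(1746, 1984), Function('v')(1669, Add(-14, Mul(0, 8)))) = Add(Mul(Pow(2, Rational(1, 2)), Pow(1746, Rational(1, 2))), -1093) = Add(Mul(Pow(2, Rational(1, 2)), Mul(3, Pow(194, Rational(1, 2)))), -1093) = Add(Mul(6, Pow(97, Rational(1, 2))), -1093) = Add(-1093, Mul(6, Pow(97, Rational(1, 2))))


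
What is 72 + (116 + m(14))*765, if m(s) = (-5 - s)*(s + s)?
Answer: -318168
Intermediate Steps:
m(s) = 2*s*(-5 - s) (m(s) = (-5 - s)*(2*s) = 2*s*(-5 - s))
72 + (116 + m(14))*765 = 72 + (116 - 2*14*(5 + 14))*765 = 72 + (116 - 2*14*19)*765 = 72 + (116 - 532)*765 = 72 - 416*765 = 72 - 318240 = -318168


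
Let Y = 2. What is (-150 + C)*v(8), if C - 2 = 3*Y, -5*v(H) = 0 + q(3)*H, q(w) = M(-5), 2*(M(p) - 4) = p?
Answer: 1704/5 ≈ 340.80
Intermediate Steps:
M(p) = 4 + p/2
q(w) = 3/2 (q(w) = 4 + (½)*(-5) = 4 - 5/2 = 3/2)
v(H) = -3*H/10 (v(H) = -(0 + 3*H/2)/5 = -3*H/10)
C = 8 (C = 2 + 3*2 = 2 + 6 = 8)
(-150 + C)*v(8) = (-150 + 8)*(-3/10*8) = -142*(-12/5) = 1704/5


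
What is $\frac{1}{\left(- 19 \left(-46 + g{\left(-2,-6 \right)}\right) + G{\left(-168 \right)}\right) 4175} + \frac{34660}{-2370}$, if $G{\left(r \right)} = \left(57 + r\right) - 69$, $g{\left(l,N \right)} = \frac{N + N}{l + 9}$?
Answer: $- \frac{73597215641}{5032469850} \approx -14.624$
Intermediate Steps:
$g{\left(l,N \right)} = \frac{2 N}{9 + l}$
$G{\left(r \right)} = -12 + r$
$\frac{1}{\left(- 19 \left(-46 + g{\left(-2,-6 \right)}\right) + G{\left(-168 \right)}\right) 4175} + \frac{34660}{-2370} = \frac{1}{\left(- 19 \left(-46 + 2 \left(-6\right) \frac{1}{9 - 2}\right) - 180\right) 4175} + \frac{34660}{-2370} = \frac{1}{- 19 \left(-46 + 2 \left(-6\right) \frac{1}{7}\right) - 180} \cdot \frac{1}{4175} + 34660 \left(- \frac{1}{2370}\right) = \frac{1}{- 19 \left(-46 + 2 \left(-6\right) \frac{1}{7}\right) - 180} \cdot \frac{1}{4175} - \frac{3466}{237} = \frac{1}{- 19 \left(-46 - \frac{12}{7}\right) - 180} \cdot \frac{1}{4175} - \frac{3466}{237} = \frac{1}{\left(-19\right) \left(- \frac{334}{7}\right) - 180} \cdot \frac{1}{4175} - \frac{3466}{237} = \frac{1}{\frac{6346}{7} - 180} \cdot \frac{1}{4175} - \frac{3466}{237} = \frac{1}{\frac{5086}{7}} \cdot \frac{1}{4175} - \frac{3466}{237} = \frac{7}{5086} \cdot \frac{1}{4175} - \frac{3466}{237} = \frac{7}{21234050} - \frac{3466}{237} = - \frac{73597215641}{5032469850}$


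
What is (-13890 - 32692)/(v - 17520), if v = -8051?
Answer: 46582/25571 ≈ 1.8217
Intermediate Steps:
(-13890 - 32692)/(v - 17520) = (-13890 - 32692)/(-8051 - 17520) = -46582/(-25571) = -46582*(-1/25571) = 46582/25571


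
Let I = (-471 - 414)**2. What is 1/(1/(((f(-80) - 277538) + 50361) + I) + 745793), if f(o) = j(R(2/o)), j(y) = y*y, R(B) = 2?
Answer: 556052/414699689237 ≈ 1.3409e-6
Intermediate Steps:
I = 783225 (I = (-885)**2 = 783225)
j(y) = y**2
f(o) = 4 (f(o) = 2**2 = 4)
1/(1/(((f(-80) - 277538) + 50361) + I) + 745793) = 1/(1/(((4 - 277538) + 50361) + 783225) + 745793) = 1/(1/((-277534 + 50361) + 783225) + 745793) = 1/(1/(-227173 + 783225) + 745793) = 1/(1/556052 + 745793) = 1/(414699689237/556052) = 556052/414699689237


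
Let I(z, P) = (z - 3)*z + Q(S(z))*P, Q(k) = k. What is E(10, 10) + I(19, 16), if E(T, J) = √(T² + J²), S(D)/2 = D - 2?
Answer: 848 + 10*√2 ≈ 862.14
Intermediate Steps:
S(D) = -4 + 2*D (S(D) = 2*(D - 2) = 2*(-2 + D) = -4 + 2*D)
E(T, J) = √(J² + T²)
I(z, P) = P*(-4 + 2*z) + z*(-3 + z) (I(z, P) = (z - 3)*z + (-4 + 2*z)*P = (-3 + z)*z + P*(-4 + 2*z) = z*(-3 + z) + P*(-4 + 2*z) = P*(-4 + 2*z) + z*(-3 + z))
E(10, 10) + I(19, 16) = √(10² + 10²) + (19² - 3*19 + 2*16*(-2 + 19)) = √(100 + 100) + (361 - 57 + 2*16*17) = √200 + (361 - 57 + 544) = 10*√2 + 848 = 848 + 10*√2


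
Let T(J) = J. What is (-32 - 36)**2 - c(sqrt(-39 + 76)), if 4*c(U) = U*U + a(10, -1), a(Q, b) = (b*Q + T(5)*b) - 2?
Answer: 4619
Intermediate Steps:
a(Q, b) = -2 + 5*b + Q*b (a(Q, b) = (b*Q + 5*b) - 2 = (Q*b + 5*b) - 2 = (5*b + Q*b) - 2 = -2 + 5*b + Q*b)
c(U) = -17/4 + U**2/4 (c(U) = (U*U + (-2 + 5*(-1) + 10*(-1)))/4 = (U**2 + (-2 - 5 - 10))/4 = (U**2 - 17)/4 = (-17 + U**2)/4 = -17/4 + U**2/4)
(-32 - 36)**2 - c(sqrt(-39 + 76)) = (-32 - 36)**2 - (-17/4 + (sqrt(-39 + 76))**2/4) = (-68)**2 - (-17/4 + (sqrt(37))**2/4) = 4624 - (-17/4 + (1/4)*37) = 4624 - (-17/4 + 37/4) = 4624 - 1*5 = 4624 - 5 = 4619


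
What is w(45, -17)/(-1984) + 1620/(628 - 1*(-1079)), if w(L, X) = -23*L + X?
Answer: 417487/282224 ≈ 1.4793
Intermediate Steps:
w(L, X) = X - 23*L
w(45, -17)/(-1984) + 1620/(628 - 1*(-1079)) = (-17 - 23*45)/(-1984) + 1620/(628 - 1*(-1079)) = (-17 - 1035)*(-1/1984) + 1620/(628 + 1079) = -1052*(-1/1984) + 1620/1707 = 263/496 + 1620*(1/1707) = 263/496 + 540/569 = 417487/282224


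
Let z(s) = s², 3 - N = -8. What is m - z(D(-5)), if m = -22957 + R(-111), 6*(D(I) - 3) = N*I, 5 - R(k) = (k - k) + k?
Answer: -823645/36 ≈ -22879.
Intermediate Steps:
N = 11 (N = 3 - 1*(-8) = 3 + 8 = 11)
R(k) = 5 - k (R(k) = 5 - ((k - k) + k) = 5 - (0 + k) = 5 - k)
D(I) = 3 + 11*I/6 (D(I) = 3 + (11*I)/6 = 3 + 11*I/6)
m = -22841 (m = -22957 + (5 - 1*(-111)) = -22957 + (5 + 111) = -22957 + 116 = -22841)
m - z(D(-5)) = -22841 - (3 + (11/6)*(-5))² = -22841 - (3 - 55/6)² = -22841 - (-37/6)² = -22841 - 1*1369/36 = -22841 - 1369/36 = -823645/36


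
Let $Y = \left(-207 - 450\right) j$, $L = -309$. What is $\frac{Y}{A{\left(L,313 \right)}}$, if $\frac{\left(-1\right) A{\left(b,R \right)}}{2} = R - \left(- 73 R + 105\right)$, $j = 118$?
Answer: $\frac{38763}{23057} \approx 1.6812$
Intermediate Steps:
$A{\left(b,R \right)} = 210 - 148 R$ ($A{\left(b,R \right)} = - 2 \left(R - \left(- 73 R + 105\right)\right) = - 2 \left(R - \left(105 - 73 R\right)\right) = - 2 \left(R + \left(-105 + 73 R\right)\right) = - 2 \left(-105 + 74 R\right) = 210 - 148 R$)
$Y = -77526$ ($Y = \left(-207 - 450\right) 118 = \left(-657\right) 118 = -77526$)
$\frac{Y}{A{\left(L,313 \right)}} = - \frac{77526}{210 - 46324} = - \frac{77526}{-46114} = \left(-77526\right) \left(- \frac{1}{46114}\right) = \frac{38763}{23057}$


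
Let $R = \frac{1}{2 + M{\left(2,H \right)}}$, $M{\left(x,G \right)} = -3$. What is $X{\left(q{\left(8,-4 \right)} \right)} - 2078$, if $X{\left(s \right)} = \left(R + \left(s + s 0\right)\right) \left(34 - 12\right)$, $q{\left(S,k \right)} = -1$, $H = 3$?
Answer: $-2122$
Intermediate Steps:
$R = -1$ ($R = \frac{1}{2 - 3} = \frac{1}{-1} = -1$)
$X{\left(s \right)} = -22 + 22 s$ ($X{\left(s \right)} = \left(-1 + \left(s + s 0\right)\right) \left(34 - 12\right) = \left(-1 + \left(s + 0\right)\right) 22 = \left(-1 + s\right) 22 = -22 + 22 s$)
$X{\left(q{\left(8,-4 \right)} \right)} - 2078 = \left(-22 + 22 \left(-1\right)\right) - 2078 = \left(-22 - 22\right) - 2078 = -44 - 2078 = -2122$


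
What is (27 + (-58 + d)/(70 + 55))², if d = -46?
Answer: 10699441/15625 ≈ 684.76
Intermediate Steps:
(27 + (-58 + d)/(70 + 55))² = (27 + (-58 - 46)/(70 + 55))² = (27 - 104/125)² = (3271/125)² = 10699441/15625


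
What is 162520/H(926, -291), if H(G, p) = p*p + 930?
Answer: 162520/85611 ≈ 1.8984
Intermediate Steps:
H(G, p) = 930 + p**2 (H(G, p) = p**2 + 930 = 930 + p**2)
162520/H(926, -291) = 162520/(930 + (-291)**2) = 162520/(930 + 84681) = 162520/85611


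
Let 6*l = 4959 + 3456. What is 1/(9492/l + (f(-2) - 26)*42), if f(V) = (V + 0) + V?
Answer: -935/1171772 ≈ -0.00079794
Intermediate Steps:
l = 2805/2 (l = (4959 + 3456)/6 = (⅙)*8415 = 2805/2 ≈ 1402.5)
f(V) = 2*V (f(V) = V + V = 2*V)
1/(9492/l + (f(-2) - 26)*42) = 1/(9492/(2805/2) + (2*(-2) - 26)*42) = 1/(9492*(2/2805) + (-4 - 26)*42) = 1/(6328/935 - 30*42) = 1/(6328/935 - 1260) = 1/(-1171772/935) = -935/1171772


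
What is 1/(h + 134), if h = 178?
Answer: 1/312 ≈ 0.0032051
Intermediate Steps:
1/(h + 134) = 1/(178 + 134) = 1/312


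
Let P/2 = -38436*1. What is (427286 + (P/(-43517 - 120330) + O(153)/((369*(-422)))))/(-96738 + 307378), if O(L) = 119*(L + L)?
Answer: 605652771029733/298569645224080 ≈ 2.0285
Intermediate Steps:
O(L) = 238*L (O(L) = 119*(2*L) = 238*L)
P = -76872 (P = 2*(-38436*1) = 2*(-38436) = -76872)
(427286 + (P/(-43517 - 120330) + O(153)/((369*(-422)))))/(-96738 + 307378) = (427286 + (-76872/(-43517 - 120330) + (238*153)/((369*(-422)))))/(-96738 + 307378) = (427286 + (-76872/(-163847) + 36414/(-155718)))/210640 = (427286 + (-76872*(-1/163847) + 36414*(-1/155718)))*(1/210640) = (427286 + (76872/163847 - 2023/8651))*(1/210640) = (427286 + 333557191/1417440397)*(1/210640) = (605652771029733/1417440397)*(1/210640) = 605652771029733/298569645224080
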